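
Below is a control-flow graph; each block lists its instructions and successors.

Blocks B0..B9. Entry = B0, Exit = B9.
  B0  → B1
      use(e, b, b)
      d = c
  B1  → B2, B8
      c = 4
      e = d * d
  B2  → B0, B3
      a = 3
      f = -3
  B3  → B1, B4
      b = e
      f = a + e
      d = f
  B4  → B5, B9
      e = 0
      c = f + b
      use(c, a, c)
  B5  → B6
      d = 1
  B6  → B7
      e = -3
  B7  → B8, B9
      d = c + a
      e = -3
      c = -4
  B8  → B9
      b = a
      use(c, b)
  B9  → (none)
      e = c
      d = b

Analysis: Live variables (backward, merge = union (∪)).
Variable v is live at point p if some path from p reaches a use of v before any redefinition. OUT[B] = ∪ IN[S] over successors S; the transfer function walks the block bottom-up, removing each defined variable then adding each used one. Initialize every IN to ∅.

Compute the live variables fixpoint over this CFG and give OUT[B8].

Per-block solution:
  B0:  IN={a, b, c, e}  OUT={a, b, d}
  B1:  IN={a, b, d}  OUT={a, b, c, e}
  B2:  IN={b, c, e}  OUT={a, b, c, e}
  B3:  IN={a, e}  OUT={a, b, d, f}
  B4:  IN={a, b, f}  OUT={a, b, c}
  B5:  IN={a, b, c}  OUT={a, b, c}
  B6:  IN={a, b, c}  OUT={a, b, c}
  B7:  IN={a, b, c}  OUT={a, b, c}
  B8:  IN={a, c}  OUT={b, c}
  B9:  IN={b, c}  OUT={}

Merge at B8: OUT[B8] = IN[B9] = {b, c}

Answer: {b, c}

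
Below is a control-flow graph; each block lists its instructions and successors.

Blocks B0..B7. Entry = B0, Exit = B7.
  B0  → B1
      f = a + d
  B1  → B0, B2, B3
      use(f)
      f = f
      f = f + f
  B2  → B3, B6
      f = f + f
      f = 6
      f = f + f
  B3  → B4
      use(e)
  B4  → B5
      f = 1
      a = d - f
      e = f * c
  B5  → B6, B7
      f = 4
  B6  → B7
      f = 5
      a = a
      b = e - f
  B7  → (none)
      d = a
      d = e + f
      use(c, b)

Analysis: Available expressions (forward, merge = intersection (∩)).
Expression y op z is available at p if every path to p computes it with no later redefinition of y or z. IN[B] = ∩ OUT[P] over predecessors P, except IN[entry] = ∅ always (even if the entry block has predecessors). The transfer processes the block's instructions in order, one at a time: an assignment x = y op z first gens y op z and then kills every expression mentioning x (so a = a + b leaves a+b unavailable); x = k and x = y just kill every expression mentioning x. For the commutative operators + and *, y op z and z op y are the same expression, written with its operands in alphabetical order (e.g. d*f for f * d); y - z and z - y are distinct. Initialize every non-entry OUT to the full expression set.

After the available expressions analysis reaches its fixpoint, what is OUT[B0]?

Answer: {a+d}

Trace:
Fixpoint table:
  B0:  IN={}  OUT={a+d}
  B1:  IN={a+d}  OUT={a+d}
  B2:  IN={a+d}  OUT={a+d}
  B3:  IN={a+d}  OUT={a+d}
  B4:  IN={a+d}  OUT={c*f, d-f}
  B5:  IN={c*f, d-f}  OUT={}
  B6:  IN={}  OUT={e-f}
  B7:  IN={}  OUT={e+f}

Merge at B0 (entry node, so the boundary value {} is joined with the incoming edge(s)): IN[B0] = {} ∩ OUT[B1] = {}
Applying B0's transfer function to that IN value gives OUT[B0] (row B0 above).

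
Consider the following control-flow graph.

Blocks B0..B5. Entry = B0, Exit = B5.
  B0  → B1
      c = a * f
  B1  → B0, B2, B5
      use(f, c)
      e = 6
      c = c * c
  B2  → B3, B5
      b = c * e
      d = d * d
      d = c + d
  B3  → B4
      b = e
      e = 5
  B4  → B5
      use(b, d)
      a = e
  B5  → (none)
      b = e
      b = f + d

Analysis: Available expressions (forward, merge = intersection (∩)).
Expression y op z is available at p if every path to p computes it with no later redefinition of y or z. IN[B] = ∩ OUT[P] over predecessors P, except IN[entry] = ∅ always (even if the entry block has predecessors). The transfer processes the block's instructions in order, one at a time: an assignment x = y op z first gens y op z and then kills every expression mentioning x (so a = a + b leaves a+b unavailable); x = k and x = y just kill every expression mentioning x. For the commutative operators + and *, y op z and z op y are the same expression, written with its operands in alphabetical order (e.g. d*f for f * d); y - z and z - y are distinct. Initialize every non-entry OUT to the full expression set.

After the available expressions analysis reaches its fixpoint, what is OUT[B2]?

Fixpoint table:
  B0:   IN={}   OUT={a*f}
  B1:   IN={a*f}   OUT={a*f}
  B2:   IN={a*f}   OUT={a*f, c*e}
  B3:   IN={a*f, c*e}   OUT={a*f}
  B4:   IN={a*f}   OUT={}
  B5:   IN={}   OUT={d+f}

Merge at B2: IN[B2] = OUT[B1] = {a*f}
Applying B2's transfer function to that IN value gives OUT[B2] (row B2 above).

Answer: {a*f, c*e}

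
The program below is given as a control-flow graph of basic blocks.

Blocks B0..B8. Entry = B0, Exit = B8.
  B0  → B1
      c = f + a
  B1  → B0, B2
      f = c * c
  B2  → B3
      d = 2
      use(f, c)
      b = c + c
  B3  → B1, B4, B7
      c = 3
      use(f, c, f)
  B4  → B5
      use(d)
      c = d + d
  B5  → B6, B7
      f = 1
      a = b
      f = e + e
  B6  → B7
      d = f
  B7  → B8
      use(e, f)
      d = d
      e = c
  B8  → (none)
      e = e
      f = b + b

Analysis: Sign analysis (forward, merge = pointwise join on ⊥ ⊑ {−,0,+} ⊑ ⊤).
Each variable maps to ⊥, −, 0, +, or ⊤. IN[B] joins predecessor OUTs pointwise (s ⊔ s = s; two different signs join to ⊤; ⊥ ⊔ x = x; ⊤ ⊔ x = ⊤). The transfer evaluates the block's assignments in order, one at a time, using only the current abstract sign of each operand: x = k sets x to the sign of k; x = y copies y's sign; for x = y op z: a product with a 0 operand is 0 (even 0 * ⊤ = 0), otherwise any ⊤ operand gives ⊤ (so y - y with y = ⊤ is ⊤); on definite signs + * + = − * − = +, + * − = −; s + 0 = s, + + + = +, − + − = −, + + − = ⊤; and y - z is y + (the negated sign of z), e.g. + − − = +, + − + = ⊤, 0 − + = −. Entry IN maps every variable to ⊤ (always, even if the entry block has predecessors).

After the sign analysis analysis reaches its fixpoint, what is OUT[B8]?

Answer: {a: ⊤, b: ⊤, c: +, d: ⊤, e: +, f: ⊤}

Working:
Fixpoint table:
  B0: | IN=(all ⊤) | OUT=(all ⊤)
  B1: | IN=(all ⊤) | OUT=(all ⊤)
  B2: | IN=(all ⊤) | OUT={d:+; rest ⊤}
  B3: | IN={d:+; rest ⊤} | OUT={c:+, d:+; rest ⊤}
  B4: | IN={c:+, d:+; rest ⊤} | OUT={c:+, d:+; rest ⊤}
  B5: | IN={c:+, d:+; rest ⊤} | OUT={c:+, d:+; rest ⊤}
  B6: | IN={c:+, d:+; rest ⊤} | OUT={c:+; rest ⊤}
  B7: | IN={c:+; rest ⊤} | OUT={c:+, e:+; rest ⊤}
  B8: | IN={c:+, e:+; rest ⊤} | OUT={c:+, e:+; rest ⊤}

Merge at B8: IN[B8] = OUT[B7] = {a: ⊤, b: ⊤, c: +, d: ⊤, e: +, f: ⊤}
Applying B8's transfer function to that IN value gives OUT[B8] (row B8 above).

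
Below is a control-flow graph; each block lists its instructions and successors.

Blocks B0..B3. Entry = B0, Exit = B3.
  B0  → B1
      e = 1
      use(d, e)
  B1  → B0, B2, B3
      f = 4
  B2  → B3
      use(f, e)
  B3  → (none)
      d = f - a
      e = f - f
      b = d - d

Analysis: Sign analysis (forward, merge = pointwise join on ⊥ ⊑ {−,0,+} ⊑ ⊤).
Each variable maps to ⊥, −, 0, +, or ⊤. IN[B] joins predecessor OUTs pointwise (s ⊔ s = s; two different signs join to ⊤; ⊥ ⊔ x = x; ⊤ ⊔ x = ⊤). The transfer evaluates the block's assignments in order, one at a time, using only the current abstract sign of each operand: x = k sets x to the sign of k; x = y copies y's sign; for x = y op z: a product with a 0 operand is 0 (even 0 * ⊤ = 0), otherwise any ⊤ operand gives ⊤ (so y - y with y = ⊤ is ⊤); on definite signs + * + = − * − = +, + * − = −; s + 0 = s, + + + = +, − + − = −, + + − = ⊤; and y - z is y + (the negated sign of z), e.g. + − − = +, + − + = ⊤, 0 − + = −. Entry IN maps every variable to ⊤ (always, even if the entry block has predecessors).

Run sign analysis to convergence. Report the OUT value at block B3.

Answer: {a: ⊤, b: ⊤, c: ⊤, d: ⊤, e: ⊤, f: +}

Working:
Converged values:
  B0:  IN=(all ⊤)  OUT={e:+; rest ⊤}
  B1:  IN={e:+; rest ⊤}  OUT={e:+, f:+; rest ⊤}
  B2:  IN={e:+, f:+; rest ⊤}  OUT={e:+, f:+; rest ⊤}
  B3:  IN={e:+, f:+; rest ⊤}  OUT={f:+; rest ⊤}

Merge at B3: IN[B3] = OUT[B1] ⊔ OUT[B2] = {a: ⊤, b: ⊤, c: ⊤, d: ⊤, e: +, f: +}
Applying B3's transfer function to that IN value gives OUT[B3] (row B3 above).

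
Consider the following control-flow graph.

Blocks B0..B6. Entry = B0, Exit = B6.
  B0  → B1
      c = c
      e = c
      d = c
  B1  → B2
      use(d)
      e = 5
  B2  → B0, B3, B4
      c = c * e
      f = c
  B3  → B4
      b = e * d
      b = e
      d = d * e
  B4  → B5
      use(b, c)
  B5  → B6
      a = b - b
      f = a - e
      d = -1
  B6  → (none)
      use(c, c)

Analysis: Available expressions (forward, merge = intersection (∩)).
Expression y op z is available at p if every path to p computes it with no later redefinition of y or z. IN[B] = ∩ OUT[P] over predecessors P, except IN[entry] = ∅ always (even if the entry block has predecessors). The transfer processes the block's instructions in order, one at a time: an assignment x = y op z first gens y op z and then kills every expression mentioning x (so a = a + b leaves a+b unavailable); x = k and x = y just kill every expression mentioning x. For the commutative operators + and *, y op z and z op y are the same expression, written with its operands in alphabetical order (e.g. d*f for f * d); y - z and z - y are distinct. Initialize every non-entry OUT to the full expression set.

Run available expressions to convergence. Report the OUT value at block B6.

Answer: {a-e, b-b}

Derivation:
Per-block solution:
  B0:  IN={}  OUT={}
  B1:  IN={}  OUT={}
  B2:  IN={}  OUT={}
  B3:  IN={}  OUT={}
  B4:  IN={}  OUT={}
  B5:  IN={}  OUT={a-e, b-b}
  B6:  IN={a-e, b-b}  OUT={a-e, b-b}

Merge at B6: IN[B6] = OUT[B5] = {a-e, b-b}
Applying B6's transfer function to that IN value gives OUT[B6] (row B6 above).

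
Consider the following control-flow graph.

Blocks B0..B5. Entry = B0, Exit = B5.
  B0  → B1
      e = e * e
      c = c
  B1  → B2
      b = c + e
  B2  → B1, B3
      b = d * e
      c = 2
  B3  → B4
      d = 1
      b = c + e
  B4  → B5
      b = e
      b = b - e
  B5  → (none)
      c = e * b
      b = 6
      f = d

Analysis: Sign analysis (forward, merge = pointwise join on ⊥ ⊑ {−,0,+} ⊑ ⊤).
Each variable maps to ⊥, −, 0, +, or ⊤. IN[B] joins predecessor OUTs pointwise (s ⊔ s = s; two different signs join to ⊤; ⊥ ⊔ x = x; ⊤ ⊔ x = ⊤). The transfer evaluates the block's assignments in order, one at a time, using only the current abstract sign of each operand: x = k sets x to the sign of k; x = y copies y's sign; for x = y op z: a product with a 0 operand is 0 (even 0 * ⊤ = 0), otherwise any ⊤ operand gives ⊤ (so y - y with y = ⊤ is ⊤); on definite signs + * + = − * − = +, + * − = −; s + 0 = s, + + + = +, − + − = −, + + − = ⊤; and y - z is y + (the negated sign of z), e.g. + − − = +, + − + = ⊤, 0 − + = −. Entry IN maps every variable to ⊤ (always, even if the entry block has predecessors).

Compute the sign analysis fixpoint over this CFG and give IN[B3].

Converged values:
  B0:   IN=(all ⊤)   OUT=(all ⊤)
  B1:   IN=(all ⊤)   OUT=(all ⊤)
  B2:   IN=(all ⊤)   OUT={c:+; rest ⊤}
  B3:   IN={c:+; rest ⊤}   OUT={c:+, d:+; rest ⊤}
  B4:   IN={c:+, d:+; rest ⊤}   OUT={c:+, d:+; rest ⊤}
  B5:   IN={c:+, d:+; rest ⊤}   OUT={b:+, d:+, f:+; rest ⊤}

Merge at B3: IN[B3] = OUT[B2] = {a: ⊤, b: ⊤, c: +, d: ⊤, e: ⊤, f: ⊤}

Answer: {a: ⊤, b: ⊤, c: +, d: ⊤, e: ⊤, f: ⊤}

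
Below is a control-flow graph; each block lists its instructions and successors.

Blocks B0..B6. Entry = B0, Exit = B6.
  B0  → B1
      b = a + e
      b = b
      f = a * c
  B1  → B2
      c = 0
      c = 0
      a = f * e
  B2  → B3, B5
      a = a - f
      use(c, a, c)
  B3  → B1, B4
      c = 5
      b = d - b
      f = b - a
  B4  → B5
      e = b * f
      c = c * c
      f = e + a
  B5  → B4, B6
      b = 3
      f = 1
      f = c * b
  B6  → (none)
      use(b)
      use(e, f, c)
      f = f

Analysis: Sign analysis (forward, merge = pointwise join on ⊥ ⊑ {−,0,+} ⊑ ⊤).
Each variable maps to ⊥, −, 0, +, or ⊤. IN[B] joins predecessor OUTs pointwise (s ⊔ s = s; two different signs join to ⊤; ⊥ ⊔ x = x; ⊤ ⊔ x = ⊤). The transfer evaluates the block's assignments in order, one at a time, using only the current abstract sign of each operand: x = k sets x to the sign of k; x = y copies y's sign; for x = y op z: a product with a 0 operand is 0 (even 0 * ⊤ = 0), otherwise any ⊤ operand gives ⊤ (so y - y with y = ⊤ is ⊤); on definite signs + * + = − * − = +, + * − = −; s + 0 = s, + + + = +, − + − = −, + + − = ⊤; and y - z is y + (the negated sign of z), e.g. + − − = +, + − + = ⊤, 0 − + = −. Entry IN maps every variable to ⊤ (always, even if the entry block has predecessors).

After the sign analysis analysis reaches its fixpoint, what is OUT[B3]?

Per-block solution:
  B0:   IN=(all ⊤)   OUT=(all ⊤)
  B1:   IN=(all ⊤)   OUT={c:0; rest ⊤}
  B2:   IN={c:0; rest ⊤}   OUT={c:0; rest ⊤}
  B3:   IN={c:0; rest ⊤}   OUT={c:+; rest ⊤}
  B4:   IN=(all ⊤)   OUT=(all ⊤)
  B5:   IN=(all ⊤)   OUT={b:+; rest ⊤}
  B6:   IN={b:+; rest ⊤}   OUT={b:+; rest ⊤}

Merge at B3: IN[B3] = OUT[B2] = {a: ⊤, b: ⊤, c: 0, d: ⊤, e: ⊤, f: ⊤}
Applying B3's transfer function to that IN value gives OUT[B3] (row B3 above).

Answer: {a: ⊤, b: ⊤, c: +, d: ⊤, e: ⊤, f: ⊤}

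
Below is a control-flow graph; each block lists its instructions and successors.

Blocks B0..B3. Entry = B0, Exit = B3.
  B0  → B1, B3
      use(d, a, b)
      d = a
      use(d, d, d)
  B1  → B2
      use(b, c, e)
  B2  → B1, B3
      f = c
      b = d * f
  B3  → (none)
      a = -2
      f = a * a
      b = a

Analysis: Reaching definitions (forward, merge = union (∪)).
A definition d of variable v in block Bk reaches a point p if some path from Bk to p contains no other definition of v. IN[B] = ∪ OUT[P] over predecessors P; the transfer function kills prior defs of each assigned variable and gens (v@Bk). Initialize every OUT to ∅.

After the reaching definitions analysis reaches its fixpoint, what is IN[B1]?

Answer: {b@B2, d@B0, f@B2}

Working:
Fixpoint table:
  B0:  IN={}  OUT={d@B0}
  B1:  IN={b@B2, d@B0, f@B2}  OUT={b@B2, d@B0, f@B2}
  B2:  IN={b@B2, d@B0, f@B2}  OUT={b@B2, d@B0, f@B2}
  B3:  IN={b@B2, d@B0, f@B2}  OUT={a@B3, b@B3, d@B0, f@B3}

Merge at B1: IN[B1] = OUT[B0] ⊔ OUT[B2] = {b@B2, d@B0, f@B2}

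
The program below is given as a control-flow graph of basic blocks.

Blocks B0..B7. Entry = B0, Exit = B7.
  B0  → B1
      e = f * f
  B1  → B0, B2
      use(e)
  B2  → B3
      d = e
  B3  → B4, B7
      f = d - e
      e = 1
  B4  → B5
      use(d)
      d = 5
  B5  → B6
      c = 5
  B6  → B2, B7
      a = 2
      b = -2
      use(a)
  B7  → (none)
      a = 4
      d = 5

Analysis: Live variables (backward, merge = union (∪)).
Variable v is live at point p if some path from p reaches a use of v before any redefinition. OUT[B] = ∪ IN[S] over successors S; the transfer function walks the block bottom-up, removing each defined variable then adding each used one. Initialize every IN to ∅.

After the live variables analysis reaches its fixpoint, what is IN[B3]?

Converged values:
  B0: | IN={f} | OUT={e, f}
  B1: | IN={e, f} | OUT={e, f}
  B2: | IN={e} | OUT={d, e}
  B3: | IN={d, e} | OUT={d, e}
  B4: | IN={d, e} | OUT={e}
  B5: | IN={e} | OUT={e}
  B6: | IN={e} | OUT={e}
  B7: | IN={} | OUT={}

Merge at B3: OUT[B3] = IN[B4] ⊔ IN[B7] = {d, e}
Applying B3's transfer function to that OUT value gives IN[B3] (row B3 above).

Answer: {d, e}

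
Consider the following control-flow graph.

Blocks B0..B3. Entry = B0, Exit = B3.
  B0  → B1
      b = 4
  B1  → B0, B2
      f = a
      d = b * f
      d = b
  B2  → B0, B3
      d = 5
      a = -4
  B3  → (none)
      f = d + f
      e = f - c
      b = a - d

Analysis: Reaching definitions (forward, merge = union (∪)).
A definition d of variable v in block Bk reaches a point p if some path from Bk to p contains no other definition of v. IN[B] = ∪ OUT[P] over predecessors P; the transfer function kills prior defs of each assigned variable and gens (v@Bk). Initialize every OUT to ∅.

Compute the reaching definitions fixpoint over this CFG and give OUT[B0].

Answer: {a@B2, b@B0, d@B1, d@B2, f@B1}

Trace:
Converged values:
  B0:   IN={a@B2, b@B0, d@B1, d@B2, f@B1}   OUT={a@B2, b@B0, d@B1, d@B2, f@B1}
  B1:   IN={a@B2, b@B0, d@B1, d@B2, f@B1}   OUT={a@B2, b@B0, d@B1, f@B1}
  B2:   IN={a@B2, b@B0, d@B1, f@B1}   OUT={a@B2, b@B0, d@B2, f@B1}
  B3:   IN={a@B2, b@B0, d@B2, f@B1}   OUT={a@B2, b@B3, d@B2, e@B3, f@B3}

Merge at B0 (entry node, so the boundary value {} is joined with the incoming edge(s)): IN[B0] = {} ⊔ OUT[B1] ⊔ OUT[B2] = {a@B2, b@B0, d@B1, d@B2, f@B1}
Applying B0's transfer function to that IN value gives OUT[B0] (row B0 above).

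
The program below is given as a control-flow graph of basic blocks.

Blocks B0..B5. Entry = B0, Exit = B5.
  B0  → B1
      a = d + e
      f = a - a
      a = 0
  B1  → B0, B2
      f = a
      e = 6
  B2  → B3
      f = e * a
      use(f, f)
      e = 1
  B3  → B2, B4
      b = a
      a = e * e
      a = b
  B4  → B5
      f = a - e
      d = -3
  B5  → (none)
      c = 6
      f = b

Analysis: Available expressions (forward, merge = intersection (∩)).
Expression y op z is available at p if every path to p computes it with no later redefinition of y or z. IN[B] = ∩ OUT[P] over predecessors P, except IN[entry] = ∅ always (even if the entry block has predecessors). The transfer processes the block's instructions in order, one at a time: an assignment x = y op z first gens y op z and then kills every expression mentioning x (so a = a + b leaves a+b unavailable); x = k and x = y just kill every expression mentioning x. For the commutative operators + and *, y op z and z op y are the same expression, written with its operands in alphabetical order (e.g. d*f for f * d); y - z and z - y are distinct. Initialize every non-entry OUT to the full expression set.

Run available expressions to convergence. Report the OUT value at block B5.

Per-block solution:
  B0:  IN={}  OUT={d+e}
  B1:  IN={d+e}  OUT={}
  B2:  IN={}  OUT={}
  B3:  IN={}  OUT={e*e}
  B4:  IN={e*e}  OUT={a-e, e*e}
  B5:  IN={a-e, e*e}  OUT={a-e, e*e}

Merge at B5: IN[B5] = OUT[B4] = {a-e, e*e}
Applying B5's transfer function to that IN value gives OUT[B5] (row B5 above).

Answer: {a-e, e*e}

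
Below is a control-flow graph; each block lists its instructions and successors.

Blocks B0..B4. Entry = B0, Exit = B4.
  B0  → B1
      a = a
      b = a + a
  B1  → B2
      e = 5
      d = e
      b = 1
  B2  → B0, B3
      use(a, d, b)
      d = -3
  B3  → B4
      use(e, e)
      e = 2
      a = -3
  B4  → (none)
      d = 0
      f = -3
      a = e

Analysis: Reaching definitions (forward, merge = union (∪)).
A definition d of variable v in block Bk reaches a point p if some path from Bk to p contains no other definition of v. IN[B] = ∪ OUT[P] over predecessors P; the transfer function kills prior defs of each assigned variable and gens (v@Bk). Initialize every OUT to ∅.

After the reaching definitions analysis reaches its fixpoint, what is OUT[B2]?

Converged values:
  B0:  IN={a@B0, b@B1, d@B2, e@B1}  OUT={a@B0, b@B0, d@B2, e@B1}
  B1:  IN={a@B0, b@B0, d@B2, e@B1}  OUT={a@B0, b@B1, d@B1, e@B1}
  B2:  IN={a@B0, b@B1, d@B1, e@B1}  OUT={a@B0, b@B1, d@B2, e@B1}
  B3:  IN={a@B0, b@B1, d@B2, e@B1}  OUT={a@B3, b@B1, d@B2, e@B3}
  B4:  IN={a@B3, b@B1, d@B2, e@B3}  OUT={a@B4, b@B1, d@B4, e@B3, f@B4}

Merge at B2: IN[B2] = OUT[B1] = {a@B0, b@B1, d@B1, e@B1}
Applying B2's transfer function to that IN value gives OUT[B2] (row B2 above).

Answer: {a@B0, b@B1, d@B2, e@B1}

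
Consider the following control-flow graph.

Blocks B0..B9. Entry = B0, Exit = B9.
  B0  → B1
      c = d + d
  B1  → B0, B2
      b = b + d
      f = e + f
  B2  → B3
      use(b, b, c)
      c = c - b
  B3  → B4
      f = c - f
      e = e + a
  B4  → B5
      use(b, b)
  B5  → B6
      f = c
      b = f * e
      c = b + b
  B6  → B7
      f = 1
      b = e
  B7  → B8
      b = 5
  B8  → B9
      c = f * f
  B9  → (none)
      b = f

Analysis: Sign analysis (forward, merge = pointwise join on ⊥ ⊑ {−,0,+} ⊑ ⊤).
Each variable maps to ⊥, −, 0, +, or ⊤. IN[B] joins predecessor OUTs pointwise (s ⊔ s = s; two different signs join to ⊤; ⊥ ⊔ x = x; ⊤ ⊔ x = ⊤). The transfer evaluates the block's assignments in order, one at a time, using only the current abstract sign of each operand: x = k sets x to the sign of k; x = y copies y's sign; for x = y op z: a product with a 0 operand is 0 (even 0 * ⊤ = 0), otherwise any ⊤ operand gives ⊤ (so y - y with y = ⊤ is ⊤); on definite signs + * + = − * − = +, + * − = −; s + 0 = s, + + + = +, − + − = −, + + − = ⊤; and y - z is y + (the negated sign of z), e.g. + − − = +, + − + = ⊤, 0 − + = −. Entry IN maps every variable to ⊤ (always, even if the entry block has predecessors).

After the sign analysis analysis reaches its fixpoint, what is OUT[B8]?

Answer: {a: ⊤, b: +, c: +, d: ⊤, e: ⊤, f: +}

Derivation:
Per-block solution:
  B0:  IN=(all ⊤)  OUT=(all ⊤)
  B1:  IN=(all ⊤)  OUT=(all ⊤)
  B2:  IN=(all ⊤)  OUT=(all ⊤)
  B3:  IN=(all ⊤)  OUT=(all ⊤)
  B4:  IN=(all ⊤)  OUT=(all ⊤)
  B5:  IN=(all ⊤)  OUT=(all ⊤)
  B6:  IN=(all ⊤)  OUT={f:+; rest ⊤}
  B7:  IN={f:+; rest ⊤}  OUT={b:+, f:+; rest ⊤}
  B8:  IN={b:+, f:+; rest ⊤}  OUT={b:+, c:+, f:+; rest ⊤}
  B9:  IN={b:+, c:+, f:+; rest ⊤}  OUT={b:+, c:+, f:+; rest ⊤}

Merge at B8: IN[B8] = OUT[B7] = {a: ⊤, b: +, c: ⊤, d: ⊤, e: ⊤, f: +}
Applying B8's transfer function to that IN value gives OUT[B8] (row B8 above).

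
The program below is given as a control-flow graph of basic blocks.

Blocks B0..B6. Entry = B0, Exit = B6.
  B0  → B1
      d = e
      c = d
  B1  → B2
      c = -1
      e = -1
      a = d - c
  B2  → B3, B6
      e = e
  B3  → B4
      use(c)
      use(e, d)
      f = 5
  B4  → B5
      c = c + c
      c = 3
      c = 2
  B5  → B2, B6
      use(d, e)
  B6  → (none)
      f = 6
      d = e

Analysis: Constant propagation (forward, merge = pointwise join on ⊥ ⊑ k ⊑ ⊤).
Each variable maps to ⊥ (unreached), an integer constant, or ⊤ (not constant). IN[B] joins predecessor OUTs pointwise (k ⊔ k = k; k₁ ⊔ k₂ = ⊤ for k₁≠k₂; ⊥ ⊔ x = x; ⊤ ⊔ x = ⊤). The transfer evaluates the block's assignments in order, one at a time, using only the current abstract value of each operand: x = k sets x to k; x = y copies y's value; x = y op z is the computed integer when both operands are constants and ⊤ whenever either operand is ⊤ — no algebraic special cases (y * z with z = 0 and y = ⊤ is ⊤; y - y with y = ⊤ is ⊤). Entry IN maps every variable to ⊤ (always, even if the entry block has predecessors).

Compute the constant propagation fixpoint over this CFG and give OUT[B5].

Per-block solution:
  B0:   IN=(all ⊤)   OUT=(all ⊤)
  B1:   IN=(all ⊤)   OUT={c:-1, e:-1; rest ⊤}
  B2:   IN={e:-1; rest ⊤}   OUT={e:-1; rest ⊤}
  B3:   IN={e:-1; rest ⊤}   OUT={e:-1, f:5; rest ⊤}
  B4:   IN={e:-1, f:5; rest ⊤}   OUT={c:2, e:-1, f:5; rest ⊤}
  B5:   IN={c:2, e:-1, f:5; rest ⊤}   OUT={c:2, e:-1, f:5; rest ⊤}
  B6:   IN={e:-1; rest ⊤}   OUT={d:-1, e:-1, f:6; rest ⊤}

Merge at B5: IN[B5] = OUT[B4] = {a: ⊤, b: ⊤, c: 2, d: ⊤, e: -1, f: 5}
Applying B5's transfer function to that IN value gives OUT[B5] (row B5 above).

Answer: {a: ⊤, b: ⊤, c: 2, d: ⊤, e: -1, f: 5}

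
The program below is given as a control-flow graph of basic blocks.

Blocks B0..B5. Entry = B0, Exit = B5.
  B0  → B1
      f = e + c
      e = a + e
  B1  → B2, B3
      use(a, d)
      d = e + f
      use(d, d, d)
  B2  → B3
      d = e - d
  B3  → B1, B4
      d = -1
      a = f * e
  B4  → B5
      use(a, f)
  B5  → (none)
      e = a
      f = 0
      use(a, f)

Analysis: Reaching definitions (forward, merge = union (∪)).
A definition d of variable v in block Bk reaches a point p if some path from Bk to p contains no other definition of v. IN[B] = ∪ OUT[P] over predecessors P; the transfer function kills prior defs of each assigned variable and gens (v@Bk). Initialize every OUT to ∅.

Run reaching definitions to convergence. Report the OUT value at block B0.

Answer: {e@B0, f@B0}

Trace:
Fixpoint table:
  B0: | IN={} | OUT={e@B0, f@B0}
  B1: | IN={a@B3, d@B3, e@B0, f@B0} | OUT={a@B3, d@B1, e@B0, f@B0}
  B2: | IN={a@B3, d@B1, e@B0, f@B0} | OUT={a@B3, d@B2, e@B0, f@B0}
  B3: | IN={a@B3, d@B1, d@B2, e@B0, f@B0} | OUT={a@B3, d@B3, e@B0, f@B0}
  B4: | IN={a@B3, d@B3, e@B0, f@B0} | OUT={a@B3, d@B3, e@B0, f@B0}
  B5: | IN={a@B3, d@B3, e@B0, f@B0} | OUT={a@B3, d@B3, e@B5, f@B5}

B0 is the boundary node: IN[B0] = {}
Applying B0's transfer function to that IN value gives OUT[B0] (row B0 above).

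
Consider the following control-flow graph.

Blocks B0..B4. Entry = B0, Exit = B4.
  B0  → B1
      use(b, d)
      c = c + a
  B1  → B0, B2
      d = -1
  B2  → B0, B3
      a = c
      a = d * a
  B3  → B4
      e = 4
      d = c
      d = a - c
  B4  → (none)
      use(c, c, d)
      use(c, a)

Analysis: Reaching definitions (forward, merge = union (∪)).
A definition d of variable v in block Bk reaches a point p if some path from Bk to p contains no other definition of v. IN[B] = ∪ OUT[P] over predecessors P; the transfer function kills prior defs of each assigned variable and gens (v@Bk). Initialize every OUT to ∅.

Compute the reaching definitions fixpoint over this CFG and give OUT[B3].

Converged values:
  B0:   IN={a@B2, c@B0, d@B1}   OUT={a@B2, c@B0, d@B1}
  B1:   IN={a@B2, c@B0, d@B1}   OUT={a@B2, c@B0, d@B1}
  B2:   IN={a@B2, c@B0, d@B1}   OUT={a@B2, c@B0, d@B1}
  B3:   IN={a@B2, c@B0, d@B1}   OUT={a@B2, c@B0, d@B3, e@B3}
  B4:   IN={a@B2, c@B0, d@B3, e@B3}   OUT={a@B2, c@B0, d@B3, e@B3}

Merge at B3: IN[B3] = OUT[B2] = {a@B2, c@B0, d@B1}
Applying B3's transfer function to that IN value gives OUT[B3] (row B3 above).

Answer: {a@B2, c@B0, d@B3, e@B3}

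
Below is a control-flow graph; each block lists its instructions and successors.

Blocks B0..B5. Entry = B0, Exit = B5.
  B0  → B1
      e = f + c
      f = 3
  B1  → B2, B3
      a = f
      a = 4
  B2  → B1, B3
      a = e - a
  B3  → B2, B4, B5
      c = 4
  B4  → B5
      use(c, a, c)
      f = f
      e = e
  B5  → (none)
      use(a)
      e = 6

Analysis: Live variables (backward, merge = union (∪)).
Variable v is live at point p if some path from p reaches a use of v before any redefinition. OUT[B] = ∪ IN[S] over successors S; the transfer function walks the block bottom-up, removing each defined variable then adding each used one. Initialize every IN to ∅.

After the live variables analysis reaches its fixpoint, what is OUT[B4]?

Per-block solution:
  B0:   IN={c, f}   OUT={e, f}
  B1:   IN={e, f}   OUT={a, e, f}
  B2:   IN={a, e, f}   OUT={a, e, f}
  B3:   IN={a, e, f}   OUT={a, c, e, f}
  B4:   IN={a, c, e, f}   OUT={a}
  B5:   IN={a}   OUT={}

Merge at B4: OUT[B4] = IN[B5] = {a}

Answer: {a}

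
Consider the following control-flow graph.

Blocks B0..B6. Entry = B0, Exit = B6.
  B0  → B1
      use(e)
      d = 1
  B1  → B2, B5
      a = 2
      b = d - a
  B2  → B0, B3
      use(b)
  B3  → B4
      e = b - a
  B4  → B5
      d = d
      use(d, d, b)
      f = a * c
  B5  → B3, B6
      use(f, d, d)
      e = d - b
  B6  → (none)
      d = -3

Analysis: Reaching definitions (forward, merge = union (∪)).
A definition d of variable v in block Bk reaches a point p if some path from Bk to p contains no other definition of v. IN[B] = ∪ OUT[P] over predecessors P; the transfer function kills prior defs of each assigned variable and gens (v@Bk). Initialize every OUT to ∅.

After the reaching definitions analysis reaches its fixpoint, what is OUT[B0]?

Fixpoint table:
  B0:  IN={a@B1, b@B1, d@B0}  OUT={a@B1, b@B1, d@B0}
  B1:  IN={a@B1, b@B1, d@B0}  OUT={a@B1, b@B1, d@B0}
  B2:  IN={a@B1, b@B1, d@B0}  OUT={a@B1, b@B1, d@B0}
  B3:  IN={a@B1, b@B1, d@B0, d@B4, e@B5, f@B4}  OUT={a@B1, b@B1, d@B0, d@B4, e@B3, f@B4}
  B4:  IN={a@B1, b@B1, d@B0, d@B4, e@B3, f@B4}  OUT={a@B1, b@B1, d@B4, e@B3, f@B4}
  B5:  IN={a@B1, b@B1, d@B0, d@B4, e@B3, f@B4}  OUT={a@B1, b@B1, d@B0, d@B4, e@B5, f@B4}
  B6:  IN={a@B1, b@B1, d@B0, d@B4, e@B5, f@B4}  OUT={a@B1, b@B1, d@B6, e@B5, f@B4}

Merge at B0 (entry node, so the boundary value {} is joined with the incoming edge(s)): IN[B0] = {} ⊔ OUT[B2] = {a@B1, b@B1, d@B0}
Applying B0's transfer function to that IN value gives OUT[B0] (row B0 above).

Answer: {a@B1, b@B1, d@B0}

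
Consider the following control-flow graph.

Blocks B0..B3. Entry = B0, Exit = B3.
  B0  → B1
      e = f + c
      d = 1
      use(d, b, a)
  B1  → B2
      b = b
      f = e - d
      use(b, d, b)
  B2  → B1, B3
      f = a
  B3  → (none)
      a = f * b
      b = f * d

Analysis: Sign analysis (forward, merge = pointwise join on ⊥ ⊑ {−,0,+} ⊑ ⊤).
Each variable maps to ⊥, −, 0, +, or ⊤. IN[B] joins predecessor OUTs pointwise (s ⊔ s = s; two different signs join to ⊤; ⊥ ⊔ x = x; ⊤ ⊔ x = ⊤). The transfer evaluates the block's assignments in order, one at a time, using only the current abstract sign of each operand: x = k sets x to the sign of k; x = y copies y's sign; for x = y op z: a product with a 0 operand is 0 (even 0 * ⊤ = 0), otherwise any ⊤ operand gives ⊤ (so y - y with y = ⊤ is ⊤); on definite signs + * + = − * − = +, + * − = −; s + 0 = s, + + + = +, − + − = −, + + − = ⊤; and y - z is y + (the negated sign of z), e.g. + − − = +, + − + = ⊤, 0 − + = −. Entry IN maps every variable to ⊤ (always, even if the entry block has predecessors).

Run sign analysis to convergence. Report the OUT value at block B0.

Answer: {a: ⊤, b: ⊤, c: ⊤, d: +, e: ⊤, f: ⊤}

Trace:
Converged values:
  B0:   IN=(all ⊤)   OUT={d:+; rest ⊤}
  B1:   IN={d:+; rest ⊤}   OUT={d:+; rest ⊤}
  B2:   IN={d:+; rest ⊤}   OUT={d:+; rest ⊤}
  B3:   IN={d:+; rest ⊤}   OUT={d:+; rest ⊤}

B0 is the boundary node: IN[B0] = {a: ⊤, b: ⊤, c: ⊤, d: ⊤, e: ⊤, f: ⊤}
Applying B0's transfer function to that IN value gives OUT[B0] (row B0 above).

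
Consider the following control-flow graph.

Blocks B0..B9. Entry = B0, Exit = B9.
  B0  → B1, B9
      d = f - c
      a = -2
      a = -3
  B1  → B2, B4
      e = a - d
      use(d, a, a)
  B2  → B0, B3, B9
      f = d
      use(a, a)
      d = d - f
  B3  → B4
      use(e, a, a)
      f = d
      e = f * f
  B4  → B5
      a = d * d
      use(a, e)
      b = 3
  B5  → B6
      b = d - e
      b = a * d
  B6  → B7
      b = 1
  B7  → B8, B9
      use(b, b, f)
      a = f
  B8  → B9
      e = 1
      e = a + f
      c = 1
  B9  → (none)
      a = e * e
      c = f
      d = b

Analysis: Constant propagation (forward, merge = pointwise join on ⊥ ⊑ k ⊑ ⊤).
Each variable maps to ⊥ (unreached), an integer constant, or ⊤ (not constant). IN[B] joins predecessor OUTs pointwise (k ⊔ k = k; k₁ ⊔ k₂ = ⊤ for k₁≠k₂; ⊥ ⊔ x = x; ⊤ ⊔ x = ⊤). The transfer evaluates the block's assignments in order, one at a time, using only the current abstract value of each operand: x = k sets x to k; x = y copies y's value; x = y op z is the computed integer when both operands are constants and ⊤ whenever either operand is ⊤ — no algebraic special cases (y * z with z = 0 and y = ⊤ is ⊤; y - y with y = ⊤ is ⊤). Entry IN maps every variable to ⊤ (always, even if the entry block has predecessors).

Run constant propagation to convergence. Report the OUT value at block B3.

Answer: {a: -3, b: ⊤, c: ⊤, d: ⊤, e: ⊤, f: ⊤}

Working:
Fixpoint table:
  B0:  IN=(all ⊤)  OUT={a:-3; rest ⊤}
  B1:  IN={a:-3; rest ⊤}  OUT={a:-3; rest ⊤}
  B2:  IN={a:-3; rest ⊤}  OUT={a:-3; rest ⊤}
  B3:  IN={a:-3; rest ⊤}  OUT={a:-3; rest ⊤}
  B4:  IN={a:-3; rest ⊤}  OUT={b:3; rest ⊤}
  B5:  IN={b:3; rest ⊤}  OUT=(all ⊤)
  B6:  IN=(all ⊤)  OUT={b:1; rest ⊤}
  B7:  IN={b:1; rest ⊤}  OUT={b:1; rest ⊤}
  B8:  IN={b:1; rest ⊤}  OUT={b:1, c:1; rest ⊤}
  B9:  IN=(all ⊤)  OUT=(all ⊤)

Merge at B3: IN[B3] = OUT[B2] = {a: -3, b: ⊤, c: ⊤, d: ⊤, e: ⊤, f: ⊤}
Applying B3's transfer function to that IN value gives OUT[B3] (row B3 above).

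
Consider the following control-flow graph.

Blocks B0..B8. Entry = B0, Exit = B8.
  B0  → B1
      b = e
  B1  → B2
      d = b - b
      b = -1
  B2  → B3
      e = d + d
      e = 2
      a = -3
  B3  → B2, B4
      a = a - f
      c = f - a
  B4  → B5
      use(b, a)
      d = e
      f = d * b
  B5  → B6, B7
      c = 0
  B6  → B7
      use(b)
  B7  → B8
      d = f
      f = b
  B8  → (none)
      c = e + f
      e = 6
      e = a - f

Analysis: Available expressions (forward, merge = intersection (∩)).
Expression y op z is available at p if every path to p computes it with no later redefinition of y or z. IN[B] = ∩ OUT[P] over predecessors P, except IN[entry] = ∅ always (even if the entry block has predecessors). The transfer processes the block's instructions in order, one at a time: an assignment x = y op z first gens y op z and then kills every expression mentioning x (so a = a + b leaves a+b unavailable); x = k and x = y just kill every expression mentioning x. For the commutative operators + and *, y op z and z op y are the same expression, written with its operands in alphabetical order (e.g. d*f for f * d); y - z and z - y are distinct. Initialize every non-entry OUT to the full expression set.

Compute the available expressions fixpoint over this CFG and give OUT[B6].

Fixpoint table:
  B0: | IN={} | OUT={}
  B1: | IN={} | OUT={}
  B2: | IN={} | OUT={d+d}
  B3: | IN={d+d} | OUT={d+d, f-a}
  B4: | IN={d+d, f-a} | OUT={b*d}
  B5: | IN={b*d} | OUT={b*d}
  B6: | IN={b*d} | OUT={b*d}
  B7: | IN={b*d} | OUT={}
  B8: | IN={} | OUT={a-f}

Merge at B6: IN[B6] = OUT[B5] = {b*d}
Applying B6's transfer function to that IN value gives OUT[B6] (row B6 above).

Answer: {b*d}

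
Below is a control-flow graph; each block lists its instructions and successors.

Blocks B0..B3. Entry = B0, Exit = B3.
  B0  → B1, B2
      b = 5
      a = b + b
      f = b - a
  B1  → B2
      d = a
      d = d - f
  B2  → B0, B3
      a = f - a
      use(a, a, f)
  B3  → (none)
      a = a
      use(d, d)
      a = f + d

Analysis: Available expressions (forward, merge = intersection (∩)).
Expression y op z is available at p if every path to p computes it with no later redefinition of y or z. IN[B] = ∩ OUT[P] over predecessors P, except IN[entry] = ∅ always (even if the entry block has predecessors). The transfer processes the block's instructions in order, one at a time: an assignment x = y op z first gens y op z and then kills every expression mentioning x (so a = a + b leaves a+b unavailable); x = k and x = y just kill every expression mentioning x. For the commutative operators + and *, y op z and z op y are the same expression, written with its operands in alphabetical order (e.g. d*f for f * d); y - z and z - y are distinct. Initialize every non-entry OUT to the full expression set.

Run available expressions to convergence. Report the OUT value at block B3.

Answer: {b+b, d+f}

Trace:
Fixpoint table:
  B0:   IN={}   OUT={b+b, b-a}
  B1:   IN={b+b, b-a}   OUT={b+b, b-a}
  B2:   IN={b+b, b-a}   OUT={b+b}
  B3:   IN={b+b}   OUT={b+b, d+f}

Merge at B3: IN[B3] = OUT[B2] = {b+b}
Applying B3's transfer function to that IN value gives OUT[B3] (row B3 above).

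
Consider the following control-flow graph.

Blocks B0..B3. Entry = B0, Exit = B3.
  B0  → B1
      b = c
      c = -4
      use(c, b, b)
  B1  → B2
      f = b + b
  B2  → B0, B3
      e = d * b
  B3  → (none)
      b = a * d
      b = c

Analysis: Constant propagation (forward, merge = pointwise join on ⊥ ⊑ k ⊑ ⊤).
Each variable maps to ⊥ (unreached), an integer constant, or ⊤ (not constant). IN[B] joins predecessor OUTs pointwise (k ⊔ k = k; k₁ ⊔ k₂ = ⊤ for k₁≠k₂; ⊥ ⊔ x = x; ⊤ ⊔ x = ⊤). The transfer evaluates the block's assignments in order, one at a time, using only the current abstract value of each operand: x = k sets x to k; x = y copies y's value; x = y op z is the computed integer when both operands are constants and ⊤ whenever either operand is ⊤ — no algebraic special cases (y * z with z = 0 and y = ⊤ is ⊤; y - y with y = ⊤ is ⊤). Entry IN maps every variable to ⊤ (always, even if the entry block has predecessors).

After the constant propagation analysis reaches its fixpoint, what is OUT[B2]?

Answer: {a: ⊤, b: ⊤, c: -4, d: ⊤, e: ⊤, f: ⊤}

Trace:
Converged values:
  B0:   IN=(all ⊤)   OUT={c:-4; rest ⊤}
  B1:   IN={c:-4; rest ⊤}   OUT={c:-4; rest ⊤}
  B2:   IN={c:-4; rest ⊤}   OUT={c:-4; rest ⊤}
  B3:   IN={c:-4; rest ⊤}   OUT={b:-4, c:-4; rest ⊤}

Merge at B2: IN[B2] = OUT[B1] = {a: ⊤, b: ⊤, c: -4, d: ⊤, e: ⊤, f: ⊤}
Applying B2's transfer function to that IN value gives OUT[B2] (row B2 above).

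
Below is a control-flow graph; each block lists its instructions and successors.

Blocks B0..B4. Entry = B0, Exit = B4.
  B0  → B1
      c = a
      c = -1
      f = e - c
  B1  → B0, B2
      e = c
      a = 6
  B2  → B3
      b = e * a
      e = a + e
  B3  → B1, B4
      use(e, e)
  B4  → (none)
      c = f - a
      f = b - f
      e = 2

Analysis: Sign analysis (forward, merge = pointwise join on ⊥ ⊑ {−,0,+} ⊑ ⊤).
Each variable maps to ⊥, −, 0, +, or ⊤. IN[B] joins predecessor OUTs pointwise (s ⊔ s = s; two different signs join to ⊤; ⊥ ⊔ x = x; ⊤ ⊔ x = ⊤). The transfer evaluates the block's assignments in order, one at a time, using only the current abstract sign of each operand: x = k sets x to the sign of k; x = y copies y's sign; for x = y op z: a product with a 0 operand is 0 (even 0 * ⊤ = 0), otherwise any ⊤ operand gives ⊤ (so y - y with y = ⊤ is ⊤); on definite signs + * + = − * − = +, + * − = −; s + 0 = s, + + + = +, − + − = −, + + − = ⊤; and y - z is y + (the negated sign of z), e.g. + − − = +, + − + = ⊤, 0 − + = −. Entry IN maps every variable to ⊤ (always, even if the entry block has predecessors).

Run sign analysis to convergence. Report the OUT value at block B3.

Per-block solution:
  B0:   IN=(all ⊤)   OUT={c:-; rest ⊤}
  B1:   IN={c:-; rest ⊤}   OUT={a:+, c:-, e:-; rest ⊤}
  B2:   IN={a:+, c:-, e:-; rest ⊤}   OUT={a:+, b:-, c:-; rest ⊤}
  B3:   IN={a:+, b:-, c:-; rest ⊤}   OUT={a:+, b:-, c:-; rest ⊤}
  B4:   IN={a:+, b:-, c:-; rest ⊤}   OUT={a:+, b:-, e:+; rest ⊤}

Merge at B3: IN[B3] = OUT[B2] = {a: +, b: -, c: -, d: ⊤, e: ⊤, f: ⊤}
Applying B3's transfer function to that IN value gives OUT[B3] (row B3 above).

Answer: {a: +, b: -, c: -, d: ⊤, e: ⊤, f: ⊤}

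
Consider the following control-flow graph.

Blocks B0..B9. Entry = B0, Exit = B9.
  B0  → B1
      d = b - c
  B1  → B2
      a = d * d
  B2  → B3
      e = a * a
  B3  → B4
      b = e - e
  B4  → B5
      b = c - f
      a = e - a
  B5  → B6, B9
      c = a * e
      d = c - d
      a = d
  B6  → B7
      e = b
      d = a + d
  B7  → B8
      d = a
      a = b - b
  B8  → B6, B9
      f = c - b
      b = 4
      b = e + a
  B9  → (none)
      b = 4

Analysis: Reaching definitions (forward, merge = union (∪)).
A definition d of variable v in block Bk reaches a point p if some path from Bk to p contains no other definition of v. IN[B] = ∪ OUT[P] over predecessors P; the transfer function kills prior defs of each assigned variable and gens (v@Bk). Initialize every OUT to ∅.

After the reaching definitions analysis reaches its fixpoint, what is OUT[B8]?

Fixpoint table:
  B0: | IN={} | OUT={d@B0}
  B1: | IN={d@B0} | OUT={a@B1, d@B0}
  B2: | IN={a@B1, d@B0} | OUT={a@B1, d@B0, e@B2}
  B3: | IN={a@B1, d@B0, e@B2} | OUT={a@B1, b@B3, d@B0, e@B2}
  B4: | IN={a@B1, b@B3, d@B0, e@B2} | OUT={a@B4, b@B4, d@B0, e@B2}
  B5: | IN={a@B4, b@B4, d@B0, e@B2} | OUT={a@B5, b@B4, c@B5, d@B5, e@B2}
  B6: | IN={a@B5, a@B7, b@B4, b@B8, c@B5, d@B5, d@B7, e@B2, e@B6, f@B8} | OUT={a@B5, a@B7, b@B4, b@B8, c@B5, d@B6, e@B6, f@B8}
  B7: | IN={a@B5, a@B7, b@B4, b@B8, c@B5, d@B6, e@B6, f@B8} | OUT={a@B7, b@B4, b@B8, c@B5, d@B7, e@B6, f@B8}
  B8: | IN={a@B7, b@B4, b@B8, c@B5, d@B7, e@B6, f@B8} | OUT={a@B7, b@B8, c@B5, d@B7, e@B6, f@B8}
  B9: | IN={a@B5, a@B7, b@B4, b@B8, c@B5, d@B5, d@B7, e@B2, e@B6, f@B8} | OUT={a@B5, a@B7, b@B9, c@B5, d@B5, d@B7, e@B2, e@B6, f@B8}

Merge at B8: IN[B8] = OUT[B7] = {a@B7, b@B4, b@B8, c@B5, d@B7, e@B6, f@B8}
Applying B8's transfer function to that IN value gives OUT[B8] (row B8 above).

Answer: {a@B7, b@B8, c@B5, d@B7, e@B6, f@B8}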